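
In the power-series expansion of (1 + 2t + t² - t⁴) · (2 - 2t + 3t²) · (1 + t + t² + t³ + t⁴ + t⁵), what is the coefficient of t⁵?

12

(1 + 2t + t² - t⁴) has coefficients 1,2,1,0,-1 for degrees 0…4.
(2 - 2t + 3t²) has coefficients 2,-2,3,0,0,0 for degrees 0…5.
Finally multiplying by (1 + t + t² + t³ + t⁴ + t⁵), the product of all factors after the first has coefficients 2,0,3,3,3,3 for degrees 0…5.
[t⁵] = 1·3 + 2·3 + 1·3 − 1·0 = 12.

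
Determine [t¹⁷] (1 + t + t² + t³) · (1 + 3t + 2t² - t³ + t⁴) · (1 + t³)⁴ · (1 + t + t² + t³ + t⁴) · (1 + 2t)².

(1 + t + t² + t³) has coefficients 1,1,1,1 for degrees 0…3.
(1 + 3t + 2t² - t³ + t⁴) has coefficients 1,3,2,-1,1,0,0,0,0,0,0,0,0,0,0,0,0,0 for degrees 0…17.
Multiplying by (1 + t³)⁴ gives running coefficients 1,3,2,3,13,8,2,22,12,-2,18,8,-3,7,2,-1,1,0 for degrees 0…17.
Multiplying by (1 + t + t² + t³ + t⁴) gives running coefficients 1,4,6,9,22,29,28,48,57,42,52,58,33,28,32,13,6,9 for degrees 0…17.
Finally multiplying by (1 + 2t)², the product of all factors after the first has coefficients 1,8,26,49,82,153,232,276,361,462,448,434,473,392,276,253,186,85 for degrees 0…17.
[t¹⁷] = 1·85 + 1·186 + 1·253 + 1·276 = 800.

800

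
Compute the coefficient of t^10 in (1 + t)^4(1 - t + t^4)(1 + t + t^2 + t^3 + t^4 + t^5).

14

(1 + t)^4 has coefficients 1,4,6,4,1 for degrees 0…4.
(1 - t + t^4) has coefficients 1,-1,0,0,1,0,0,0,0,0,0 for degrees 0…10.
Finally multiplying by (1 + t + t^2 + t^3 + t^4 + t^5), the product of all factors after the first has coefficients 1,0,0,0,1,1,0,1,1,1,0 for degrees 0…10.
[t^10] = 1·0 + 4·1 + 6·1 + 4·1 + 1·0 = 14.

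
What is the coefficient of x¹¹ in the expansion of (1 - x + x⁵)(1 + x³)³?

3

(1 - x + x⁵) has coefficients 1,-1,0,0,0,1 for degrees 0…5.
(1 + x³)³ has coefficients 1,0,0,3,0,0,3,0,0,1,0,0 for degrees 0…11.
[x¹¹] = 1·0 − 1·0 + 1·3 = 3.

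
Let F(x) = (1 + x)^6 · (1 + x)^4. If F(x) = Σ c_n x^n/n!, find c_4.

5040

The EGF product rule gives c_4 = Σ_{k_1+k_2=4} C(4; k_1,k_2) · ∏ g_i(k_i), where (1+x)^6 gives the falling factorial (6)_k; (1+x)^4 gives the falling factorial (4)_k.
g_1(k) for k = 0…4: 1, 6, 30, 120, 360.
g_2(k) for k = 0…4: 1, 4, 12, 24, 24.
c_4 = Σ_k C(4,k)·g_1(k)·g_2(4−k) = 1·1·24 + 4·6·24 + 6·30·12 + 4·120·4 + 1·360·1 = 24 + 576 + 2160 + 1920 + 360 = 5040.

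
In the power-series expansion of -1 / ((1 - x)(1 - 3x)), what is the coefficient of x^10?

Partial fractions give a closed form: a_n = (1/2)·1^n + (-3/2)·3^n.
At n = 10: a_10 = -88573.

-88573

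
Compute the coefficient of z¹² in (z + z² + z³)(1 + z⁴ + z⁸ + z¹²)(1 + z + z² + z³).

(z + z² + z³) has coefficients 0,1,1,1 for degrees 0…3.
(1 + z⁴ + z⁸ + z¹²) has coefficients 1,0,0,0,1,0,0,0,1,0,0,0,1 for degrees 0…12.
Finally multiplying by (1 + z + z² + z³), the product of all factors after the first has coefficients 1,1,1,1,1,1,1,1,1,1,1,1,1 for degrees 0…12.
[z¹²] = 1·1 + 1·1 + 1·1 = 3.

3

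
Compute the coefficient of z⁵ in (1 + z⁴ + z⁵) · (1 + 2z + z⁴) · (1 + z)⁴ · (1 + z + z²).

(1 + z⁴ + z⁵) has coefficients 1,0,0,0,1,1 for degrees 0…5.
(1 + 2z + z⁴) has coefficients 1,2,0,0,1,0 for degrees 0…5.
Multiplying by (1 + z)⁴ gives running coefficients 1,6,14,16,10,6 for degrees 0…5.
Finally multiplying by (1 + z + z²), the product of all factors after the first has coefficients 1,7,21,36,40,32 for degrees 0…5.
[z⁵] = 1·32 + 1·7 + 1·1 = 40.

40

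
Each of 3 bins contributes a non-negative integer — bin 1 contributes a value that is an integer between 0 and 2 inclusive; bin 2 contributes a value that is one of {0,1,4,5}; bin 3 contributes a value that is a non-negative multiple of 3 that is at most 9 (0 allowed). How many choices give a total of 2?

2

The generating function for the choices is (1 + x + x^2)·(1 + x + x^4 + x^5)·(1 + x^3 + x^6 + x^9); the count is [x^2].
(1 + x + x^2) has coefficients 1,1,1 for degrees 0…2.
(1 + x + x^4 + x^5) has coefficients 1,1,0 for degrees 0…2.
Finally multiplying by (1 + x^3 + x^6 + x^9), the product of all factors after the first has coefficients 1,1,0 for degrees 0…2.
[x^2] = 1·0 + 1·1 + 1·1 = 2.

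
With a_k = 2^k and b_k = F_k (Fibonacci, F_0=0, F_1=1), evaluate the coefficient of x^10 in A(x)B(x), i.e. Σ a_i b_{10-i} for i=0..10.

This is [x^10] in the product of the two ordinary generating functions.
Σ = 1·55 + 2·34 + 4·21 + 8·13 + 16·8 + 32·5 + 64·3 + 128·2 + 256·1 + 512·1 + 1024·0 = 1815.

1815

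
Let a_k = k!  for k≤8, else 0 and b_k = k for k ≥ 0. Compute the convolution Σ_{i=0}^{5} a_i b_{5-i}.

51

The convolution is the x^5 coefficient of A(x)B(x).
Σ = 1·5 + 1·4 + 2·3 + 6·2 + 24·1 + 120·0 = 51.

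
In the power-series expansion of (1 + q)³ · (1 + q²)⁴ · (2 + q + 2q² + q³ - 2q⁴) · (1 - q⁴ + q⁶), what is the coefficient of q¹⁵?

(1 + q)³ has coefficients 1,3,3,1 for degrees 0…3.
(1 + q²)⁴ has coefficients 1,0,4,0,6,0,4,0,1,0,0,0,0,0,0,0 for degrees 0…15.
Multiplying by (2 + q + 2q² + q³ - 2q⁴) gives running coefficients 2,1,10,5,18,10,12,10,-2,5,-6,1,-2,0,0,0 for degrees 0…15.
Finally multiplying by (1 - q⁴ + q⁶), the product of all factors after the first has coefficients 2,1,10,5,16,9,4,6,-10,0,0,1,12,5,4,4 for degrees 0…15.
[q¹⁵] = 1·4 + 3·4 + 3·5 + 1·12 = 43.

43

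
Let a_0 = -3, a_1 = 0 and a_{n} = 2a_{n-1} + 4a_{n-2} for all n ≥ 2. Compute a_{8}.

The ordinary generating function has denominator 1 - 2q - 4q^2.
Iterating the recurrence: a_0,…,a_{8} = -3, 0, -12, -24, -96, -288, -960, -3072, -9984.

-9984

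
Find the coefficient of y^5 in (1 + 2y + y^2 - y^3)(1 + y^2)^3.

(1 + 2y + y^2 - y^3) has coefficients 1,2,1,-1 for degrees 0…3.
(1 + y^2)^3 has coefficients 1,0,3,0,3,0 for degrees 0…5.
[y^5] = 1·0 + 2·3 + 1·0 − 1·3 = 3.

3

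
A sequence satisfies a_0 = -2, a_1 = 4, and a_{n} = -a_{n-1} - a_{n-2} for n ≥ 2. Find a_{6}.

-2

The ordinary generating function has denominator 1 + y + y^2.
Iterating the recurrence: a_0,…,a_{6} = -2, 4, -2, -2, 4, -2, -2.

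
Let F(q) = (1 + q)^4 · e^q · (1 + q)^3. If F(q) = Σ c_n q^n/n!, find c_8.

The EGF product rule gives c_8 = Σ_{k_1+k_2+k_3=8} C(8; k_1,k_2,k_3) · ∏ g_i(k_i), where (1+q)^4 gives the falling factorial (4)_k; e^q gives (1)^k; (1+q)^3 gives the falling factorial (3)_k.
g_1(k) for k = 0…8: 1, 4, 12, 24, 24, 0, 0, 0, 0.
g_2(k) for k = 0…8: 1, 1, 1, 1, 1, 1, 1, 1, 1.
g_3(k) for k = 0…8: 1, 3, 6, 6, 0, 0, 0, 0, 0.
First combine the last two factors: h(k) = Σ_j C(k,j)·g_2(j)·g_3(k−j) for k = 0…8: 1, 4, 13, 34, 73, 136, 229, 358, 529.
c_8 = Σ_k C(8,k)·g_1(k)·h(8−k) = 1·1·529 + 8·4·358 + 28·12·229 + 56·24·136 + 70·24·73 = 529 + 11456 + 76944 + 182784 + 122640 = 394353.

394353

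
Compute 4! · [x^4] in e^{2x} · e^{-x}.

The EGF product rule gives c_4 = Σ_{k_1+k_2=4} C(4; k_1,k_2) · ∏ g_i(k_i), where e^{2x} gives (2)^k; e^{-x} gives (-1)^k.
g_1(k) for k = 0…4: 1, 2, 4, 8, 16.
g_2(k) for k = 0…4: 1, -1, 1, -1, 1.
c_4 = Σ_k C(4,k)·g_1(k)·g_2(4−k) = 1·1·1 + 4·2·(-1) + 6·4·1 + 4·8·(-1) + 1·16·1 = 1 − 8 + 24 − 32 + 16 = 1.

1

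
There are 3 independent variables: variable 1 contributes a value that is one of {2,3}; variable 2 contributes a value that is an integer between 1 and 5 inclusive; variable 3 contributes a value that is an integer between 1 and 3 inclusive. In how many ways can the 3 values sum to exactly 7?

6

The generating function for the choices is (z² + z³)·(z + z² + z³ + z⁴ + z⁵)·(z + z² + z³); the count is [z⁷].
(z² + z³) has coefficients 0,0,1,1 for degrees 0…3.
(z + z² + z³ + z⁴ + z⁵) has coefficients 0,1,1,1,1,1,0,0 for degrees 0…7.
Finally multiplying by (z + z² + z³), the product of all factors after the first has coefficients 0,0,1,2,3,3,3,2 for degrees 0…7.
[z⁷] = 1·3 + 1·3 = 6.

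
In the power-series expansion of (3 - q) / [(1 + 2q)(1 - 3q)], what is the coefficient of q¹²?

856040

The denominator gives the recurrence a_n = a_(n−1) + 6a_(n−2) for n ≥ 3; the numerator fixes a_0 = 3, a_1 = 2, a_2 = 20.
Iterating: 3, 2, 20, 32, 152, 344, 1256, 3320, 10856, 30776, 95912, 280568, 856040, so a_12 = 856040.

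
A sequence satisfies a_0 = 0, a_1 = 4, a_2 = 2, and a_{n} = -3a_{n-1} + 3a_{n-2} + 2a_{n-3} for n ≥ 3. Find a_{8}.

The ordinary generating function has denominator 1 + 3y - 3y^2 - 2y^3.
Iterating the recurrence: a_0,…,a_{8} = 0, 4, 2, 6, -4, 34, -102, 400, -1438.

-1438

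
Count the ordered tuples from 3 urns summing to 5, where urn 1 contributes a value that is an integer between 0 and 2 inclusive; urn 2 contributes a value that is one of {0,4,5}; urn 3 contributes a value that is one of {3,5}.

The generating function for the choices is (1 + x + x^2)·(1 + x^4 + x^5)·(x^3 + x^5); the count is [x^5].
(1 + x + x^2) has coefficients 1,1,1 for degrees 0…2.
(1 + x^4 + x^5) has coefficients 1,0,0,0,1,1 for degrees 0…5.
Finally multiplying by (x^3 + x^5), the product of all factors after the first has coefficients 0,0,0,1,0,1 for degrees 0…5.
[x^5] = 1·1 + 1·0 + 1·1 = 2.

2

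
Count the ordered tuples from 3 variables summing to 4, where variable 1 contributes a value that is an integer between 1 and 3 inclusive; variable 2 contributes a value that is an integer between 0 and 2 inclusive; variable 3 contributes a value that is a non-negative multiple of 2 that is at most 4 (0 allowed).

The generating function for the choices is (z + z^2 + z^3)·(1 + z + z^2)·(1 + z^2 + z^4); the count is [z^4].
(z + z^2 + z^3) has coefficients 0,1,1,1 for degrees 0…3.
(1 + z + z^2) has coefficients 1,1,1,0,0 for degrees 0…4.
Finally multiplying by (1 + z^2 + z^4), the product of all factors after the first has coefficients 1,1,2,1,2 for degrees 0…4.
[z^4] = 1·1 + 1·2 + 1·1 = 4.

4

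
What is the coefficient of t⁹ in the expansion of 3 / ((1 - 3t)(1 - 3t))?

590490

The denominator gives the recurrence a_n = 6a_(n−1) − 9a_(n−2) for n ≥ 2; the numerator fixes a_0 = 3, a_1 = 18.
Iterating: 3, 18, 81, 324, 1215, 4374, 15309, 52488, 177147, 590490, so a_9 = 590490.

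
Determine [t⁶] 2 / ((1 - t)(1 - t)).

14

The denominator gives the recurrence a_n = 2a_(n−1) − a_(n−2) for n ≥ 2; the numerator fixes a_0 = 2, a_1 = 4.
Iterating: 2, 4, 6, 8, 10, 12, 14, so a_6 = 14.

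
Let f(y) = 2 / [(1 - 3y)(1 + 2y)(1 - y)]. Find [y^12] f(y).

The denominator gives the recurrence a_n = 2a_(n−1) + 5a_(n−2) − 6a_(n−3) for n ≥ 3; the numerator fixes a_0 = 2, a_1 = 4, a_2 = 18.
Iterating: 2, 4, 18, 44, 154, 420, 1346, 3868, 11946, 35156, 106834, 317772, 958778, so a_12 = 958778.

958778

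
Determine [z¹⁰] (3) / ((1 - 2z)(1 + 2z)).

The denominator gives the recurrence a_n = 4a_(n−2) for n ≥ 2; the numerator fixes a_0 = 3, a_1 = 0.
Iterating: 3, 0, 12, 0, 48, 0, 192, 0, 768, 0, 3072, so a_10 = 3072.

3072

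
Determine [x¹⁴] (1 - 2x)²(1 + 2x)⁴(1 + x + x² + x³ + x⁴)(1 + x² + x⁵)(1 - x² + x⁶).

(1 - 2x)² has coefficients 1,-4,4 for degrees 0…2.
(1 + 2x)⁴ has coefficients 1,8,24,32,16,0,0,0,0,0,0,0,0,0,0 for degrees 0…14.
Multiplying by (1 + x + x² + x³ + x⁴) gives running coefficients 1,9,33,65,81,80,72,48,16,0,0,0,0,0,0 for degrees 0…14.
Multiplying by (1 + x² + x⁵) gives running coefficients 1,9,34,74,114,146,162,161,153,129,96,72,48,16,0 for degrees 0…14.
Finally multiplying by (1 - x² + x⁶), the product of all factors after the first has coefficients 1,9,33,65,80,72,49,24,25,42,57,89,114,105,105 for degrees 0…14.
[x¹⁴] = 1·105 − 4·105 + 4·114 = 141.

141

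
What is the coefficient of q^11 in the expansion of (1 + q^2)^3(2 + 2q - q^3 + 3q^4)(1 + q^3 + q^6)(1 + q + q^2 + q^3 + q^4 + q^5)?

(1 + q^2)^3 has coefficients 1,0,3,0,3,0,1 for degrees 0…6.
(2 + 2q - q^3 + 3q^4) has coefficients 2,2,0,-1,3,0,0,0,0,0,0,0 for degrees 0…11.
Multiplying by (1 + q^3 + q^6) gives running coefficients 2,2,0,1,5,0,1,5,0,-1,3,0 for degrees 0…11.
Finally multiplying by (1 + q + q^2 + q^3 + q^4 + q^5), the product of all factors after the first has coefficients 2,4,4,5,10,10,9,12,12,10,8,8 for degrees 0…11.
[q^11] = 1·8 + 3·10 + 3·12 + 1·10 = 84.

84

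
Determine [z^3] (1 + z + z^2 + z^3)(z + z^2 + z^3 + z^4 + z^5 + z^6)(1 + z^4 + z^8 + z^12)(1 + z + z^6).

(1 + z + z^2 + z^3) has coefficients 1,1,1,1 for degrees 0…3.
(z + z^2 + z^3 + z^4 + z^5 + z^6) has coefficients 0,1,1,1 for degrees 0…3.
Multiplying by (1 + z^4 + z^8 + z^12) gives running coefficients 0,1,1,1 for degrees 0…3.
Finally multiplying by (1 + z + z^6), the product of all factors after the first has coefficients 0,1,2,2 for degrees 0…3.
[z^3] = 1·2 + 1·2 + 1·1 + 1·0 = 5.

5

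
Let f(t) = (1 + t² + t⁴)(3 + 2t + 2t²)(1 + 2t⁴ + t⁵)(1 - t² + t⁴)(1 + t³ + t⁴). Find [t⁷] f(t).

11

(1 + t² + t⁴) has coefficients 1,0,1,0,1 for degrees 0…4.
(3 + 2t + 2t²) has coefficients 3,2,2,0,0,0,0,0 for degrees 0…7.
Multiplying by (1 + 2t⁴ + t⁵) gives running coefficients 3,2,2,0,6,7,6,2 for degrees 0…7.
Multiplying by (1 - t² + t⁴) gives running coefficients 3,2,-1,-2,7,9,2,-5 for degrees 0…7.
Finally multiplying by (1 + t³ + t⁴), the product of all factors after the first has coefficients 3,2,-1,1,12,10,-1,0 for degrees 0…7.
[t⁷] = 1·0 + 1·10 + 1·1 = 11.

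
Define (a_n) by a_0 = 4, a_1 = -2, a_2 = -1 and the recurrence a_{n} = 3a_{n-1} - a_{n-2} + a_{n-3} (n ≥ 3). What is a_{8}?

424

The ordinary generating function has denominator 1 - 3y + y^2 - y^3.
Iterating the recurrence: a_0,…,a_{8} = 4, -2, -1, 3, 8, 20, 55, 153, 424.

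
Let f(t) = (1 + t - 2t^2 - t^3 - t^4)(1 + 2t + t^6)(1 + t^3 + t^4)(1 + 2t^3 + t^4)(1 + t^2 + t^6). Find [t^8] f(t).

(1 + t - 2t^2 - t^3 - t^4) has coefficients 1,1,-2,-1,-1 for degrees 0…4.
(1 + 2t + t^6) has coefficients 1,2,0,0,0,0,1,0,0 for degrees 0…8.
Multiplying by (1 + t^3 + t^4) gives running coefficients 1,2,0,1,3,2,1,0,0 for degrees 0…8.
Multiplying by (1 + 2t^3 + t^4) gives running coefficients 1,2,0,3,8,4,3,7,7 for degrees 0…8.
Finally multiplying by (1 + t^2 + t^6), the product of all factors after the first has coefficients 1,2,1,5,8,7,12,13,10 for degrees 0…8.
[t^8] = 1·10 + 1·13 − 2·12 − 1·7 − 1·8 = -16.

-16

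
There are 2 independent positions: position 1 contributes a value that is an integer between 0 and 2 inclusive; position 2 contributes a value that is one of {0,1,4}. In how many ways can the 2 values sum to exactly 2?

2

The generating function for the choices is (1 + z + z²)·(1 + z + z⁴); the count is [z²].
(1 + z + z²) has coefficients 1,1,1 for degrees 0…2.
(1 + z + z⁴) has coefficients 1,1,0 for degrees 0…2.
[z²] = 1·0 + 1·1 + 1·1 = 2.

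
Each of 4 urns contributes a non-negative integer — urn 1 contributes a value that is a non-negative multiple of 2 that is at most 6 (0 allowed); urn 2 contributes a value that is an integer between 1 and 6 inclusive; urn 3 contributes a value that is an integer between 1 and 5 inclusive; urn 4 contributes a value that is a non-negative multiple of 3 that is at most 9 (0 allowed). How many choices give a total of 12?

36

The generating function for the choices is (1 + y^2 + y^4 + y^6)·(y + y^2 + y^3 + y^4 + y^5 + y^6)·(y + y^2 + y^3 + y^4 + y^5)·(1 + y^3 + y^6 + y^9); the count is [y^12].
(1 + y^2 + y^4 + y^6) has coefficients 1,0,1,0,1,0,1 for degrees 0…6.
(y + y^2 + y^3 + y^4 + y^5 + y^6) has coefficients 0,1,1,1,1,1,1,0,0,0,0,0,0 for degrees 0…12.
Multiplying by (y + y^2 + y^3 + y^4 + y^5) gives running coefficients 0,0,1,2,3,4,5,5,4,3,2,1,0 for degrees 0…12.
Finally multiplying by (1 + y^3 + y^6 + y^9), the product of all factors after the first has coefficients 0,0,1,2,3,5,7,8,9,10,10,10,10 for degrees 0…12.
[y^12] = 1·10 + 1·10 + 1·9 + 1·7 = 36.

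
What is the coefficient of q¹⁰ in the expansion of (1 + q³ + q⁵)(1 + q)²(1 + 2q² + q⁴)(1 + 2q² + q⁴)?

(1 + q³ + q⁵) has coefficients 1,0,0,1,0,1 for degrees 0…5.
(1 + q)² has coefficients 1,2,1,0,0,0,0,0,0,0,0 for degrees 0…10.
Multiplying by (1 + 2q² + q⁴) gives running coefficients 1,2,3,4,3,2,1,0,0,0,0 for degrees 0…10.
Finally multiplying by (1 + 2q² + q⁴), the product of all factors after the first has coefficients 1,2,5,8,10,12,10,8,5,2,1 for degrees 0…10.
[q¹⁰] = 1·1 + 1·8 + 1·12 = 21.

21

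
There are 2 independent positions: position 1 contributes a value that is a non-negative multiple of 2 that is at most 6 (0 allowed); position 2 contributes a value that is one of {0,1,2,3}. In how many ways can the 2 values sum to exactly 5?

The generating function for the choices is (1 + t² + t⁴ + t⁶)·(1 + t + t² + t³); the count is [t⁵].
(1 + t² + t⁴ + t⁶) has coefficients 1,0,1,0,1,0 for degrees 0…5.
(1 + t + t² + t³) has coefficients 1,1,1,1,0,0 for degrees 0…5.
[t⁵] = 1·0 + 1·1 + 1·1 = 2.

2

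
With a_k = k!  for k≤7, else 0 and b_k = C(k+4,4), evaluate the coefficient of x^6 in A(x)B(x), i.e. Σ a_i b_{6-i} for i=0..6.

2366

Write out a_i and b_{6-i} for i = 0,…,6 and sum the products.
Σ = 1·210 + 1·126 + 2·70 + 6·35 + 24·15 + 120·5 + 720·1 = 2366.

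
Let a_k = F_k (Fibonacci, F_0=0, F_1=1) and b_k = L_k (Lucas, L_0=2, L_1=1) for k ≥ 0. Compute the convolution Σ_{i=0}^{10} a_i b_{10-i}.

605

This is [x^10] in the product of the two ordinary generating functions.
Σ = 0·123 + 1·76 + 1·47 + 2·29 + 3·18 + 5·11 + 8·7 + 13·4 + 21·3 + 34·1 + 55·2 = 605.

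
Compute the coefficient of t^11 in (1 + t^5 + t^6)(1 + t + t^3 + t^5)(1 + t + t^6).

4

(1 + t^5 + t^6) has coefficients 1,0,0,0,0,1,1 for degrees 0…6.
(1 + t + t^3 + t^5) has coefficients 1,1,0,1,0,1,0,0,0,0,0,0 for degrees 0…11.
Finally multiplying by (1 + t + t^6), the product of all factors after the first has coefficients 1,2,1,1,1,1,2,1,0,1,0,1 for degrees 0…11.
[t^11] = 1·1 + 1·2 + 1·1 = 4.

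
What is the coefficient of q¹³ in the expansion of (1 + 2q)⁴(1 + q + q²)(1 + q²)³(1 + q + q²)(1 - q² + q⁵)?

662

(1 + 2q)⁴ has coefficients 1,8,24,32,16 for degrees 0…4.
(1 + q + q²) has coefficients 1,1,1,0,0,0,0,0,0,0,0,0,0,0 for degrees 0…13.
Multiplying by (1 + q²)³ gives running coefficients 1,1,4,3,6,3,4,1,1,0,0,0,0,0 for degrees 0…13.
Multiplying by (1 + q + q²) gives running coefficients 1,2,6,8,13,12,13,8,6,2,1,0,0,0 for degrees 0…13.
Finally multiplying by (1 - q² + q⁵), the product of all factors after the first has coefficients 1,2,5,6,7,5,2,2,1,7,7,11,7,6 for degrees 0…13.
[q¹³] = 1·6 + 8·7 + 24·11 + 32·7 + 16·7 = 662.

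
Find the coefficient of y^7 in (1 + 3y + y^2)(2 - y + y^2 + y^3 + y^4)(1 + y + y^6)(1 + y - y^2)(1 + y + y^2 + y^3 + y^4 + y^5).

(1 + 3y + y^2) has coefficients 1,3,1 for degrees 0…2.
(2 - y + y^2 + y^3 + y^4) has coefficients 2,-1,1,1,1,0,0,0 for degrees 0…7.
Multiplying by (1 + y + y^6) gives running coefficients 2,1,0,2,2,1,2,-1 for degrees 0…7.
Multiplying by (1 + y - y^2) gives running coefficients 2,3,-1,1,4,1,1,0 for degrees 0…7.
Finally multiplying by (1 + y + y^2 + y^3 + y^4 + y^5), the product of all factors after the first has coefficients 2,5,4,5,9,10,9,6 for degrees 0…7.
[y^7] = 1·6 + 3·9 + 1·10 = 43.

43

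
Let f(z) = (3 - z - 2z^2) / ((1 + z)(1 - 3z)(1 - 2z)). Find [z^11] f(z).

968847

Partial fractions give a closed form: a_n = (1/6)·(-1)^n + (11/2)·3^n + (-8/3)·2^n.
At n = 11: a_11 = 968847.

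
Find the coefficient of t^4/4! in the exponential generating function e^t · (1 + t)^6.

The EGF product rule gives c_4 = Σ_{k_1+k_2=4} C(4; k_1,k_2) · ∏ g_i(k_i), where e^t gives (1)^k; (1+t)^6 gives the falling factorial (6)_k.
g_1(k) for k = 0…4: 1, 1, 1, 1, 1.
g_2(k) for k = 0…4: 1, 6, 30, 120, 360.
c_4 = Σ_k C(4,k)·g_1(k)·g_2(4−k) = 1·1·360 + 4·1·120 + 6·1·30 + 4·1·6 + 1·1·1 = 360 + 480 + 180 + 24 + 1 = 1045.

1045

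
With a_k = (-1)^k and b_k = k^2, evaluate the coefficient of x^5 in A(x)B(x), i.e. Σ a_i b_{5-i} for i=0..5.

15

Write out a_i and b_{5-i} for i = 0,…,5 and sum the products.
Σ = 1·25 − 1·16 + 1·9 − 1·4 + 1·1 − 1·0 = 15.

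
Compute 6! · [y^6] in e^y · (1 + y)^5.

The EGF product rule gives c_6 = Σ_{k_1+k_2=6} C(6; k_1,k_2) · ∏ g_i(k_i), where e^y gives (1)^k; (1+y)^5 gives the falling factorial (5)_k.
g_1(k) for k = 0…6: 1, 1, 1, 1, 1, 1, 1.
g_2(k) for k = 0…6: 1, 5, 20, 60, 120, 120, 0.
c_6 = Σ_k C(6,k)·g_1(k)·g_2(6−k) = 6·1·120 + 15·1·120 + 20·1·60 + 15·1·20 + 6·1·5 + 1·1·1 = 720 + 1800 + 1200 + 300 + 30 + 1 = 4051.

4051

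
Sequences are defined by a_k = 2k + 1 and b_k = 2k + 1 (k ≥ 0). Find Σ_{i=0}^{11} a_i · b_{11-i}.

1156

Write out a_i and b_{11-i} for i = 0,…,11 and sum the products.
Σ = 1·23 + 3·21 + 5·19 + 7·17 + 9·15 + 11·13 + 13·11 + 15·9 + 17·7 + 19·5 + 21·3 + 23·1 = 1156.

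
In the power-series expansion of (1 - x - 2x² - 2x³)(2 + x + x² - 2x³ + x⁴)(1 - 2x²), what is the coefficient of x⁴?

7

(1 - x - 2x² - 2x³) has coefficients 1,-1,-2,-2 for degrees 0…3.
(2 + x + x² - 2x³ + x⁴) has coefficients 2,1,1,-2,1 for degrees 0…4.
Finally multiplying by (1 - 2x²), the product of all factors after the first has coefficients 2,1,-3,-4,-1 for degrees 0…4.
[x⁴] = 1·(-1) − 1·(-4) − 2·(-3) − 2·1 = 7.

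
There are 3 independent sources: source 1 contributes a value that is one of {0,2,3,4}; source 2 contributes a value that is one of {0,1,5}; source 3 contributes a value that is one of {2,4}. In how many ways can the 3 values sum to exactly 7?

4

The generating function for the choices is (1 + t^2 + t^3 + t^4)·(1 + t + t^5)·(t^2 + t^4); the count is [t^7].
(1 + t^2 + t^3 + t^4) has coefficients 1,0,1,1,1 for degrees 0…4.
(1 + t + t^5) has coefficients 1,1,0,0,0,1,0,0 for degrees 0…7.
Finally multiplying by (t^2 + t^4), the product of all factors after the first has coefficients 0,0,1,1,1,1,0,1 for degrees 0…7.
[t^7] = 1·1 + 1·1 + 1·1 + 1·1 = 4.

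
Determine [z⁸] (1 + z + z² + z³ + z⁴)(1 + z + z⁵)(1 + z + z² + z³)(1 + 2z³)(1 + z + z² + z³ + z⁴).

96

(1 + z + z² + z³ + z⁴) has coefficients 1,1,1,1,1 for degrees 0…4.
(1 + z + z⁵) has coefficients 1,1,0,0,0,1,0,0,0 for degrees 0…8.
Multiplying by (1 + z + z² + z³) gives running coefficients 1,2,2,2,1,1,1,1,1 for degrees 0…8.
Multiplying by (1 + 2z³) gives running coefficients 1,2,2,4,5,5,5,3,3 for degrees 0…8.
Finally multiplying by (1 + z + z² + z³ + z⁴), the product of all factors after the first has coefficients 1,3,5,9,14,18,21,22,21 for degrees 0…8.
[z⁸] = 1·21 + 1·22 + 1·21 + 1·18 + 1·14 = 96.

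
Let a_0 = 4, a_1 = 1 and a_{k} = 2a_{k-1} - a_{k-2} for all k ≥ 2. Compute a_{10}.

The ordinary generating function has denominator 1 - 2z + z^2.
Iterating the recurrence: a_0,…,a_{10} = 4, 1, -2, -5, -8, -11, -14, -17, -20, -23, -26.

-26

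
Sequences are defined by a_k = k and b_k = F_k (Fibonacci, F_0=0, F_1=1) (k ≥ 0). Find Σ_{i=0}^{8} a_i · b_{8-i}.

79

The convolution is the t^8 coefficient of A(t)B(t).
Σ = 0·21 + 1·13 + 2·8 + 3·5 + 4·3 + 5·2 + 6·1 + 7·1 + 8·0 = 79.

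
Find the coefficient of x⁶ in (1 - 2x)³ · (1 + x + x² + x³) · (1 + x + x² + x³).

(1 - 2x)³ has coefficients 1,-6,12,-8 for degrees 0…3.
(1 + x + x² + x³) has coefficients 1,1,1,1,0,0,0 for degrees 0…6.
Finally multiplying by (1 + x + x² + x³), the product of all factors after the first has coefficients 1,2,3,4,3,2,1 for degrees 0…6.
[x⁶] = 1·1 − 6·2 + 12·3 − 8·4 = -7.

-7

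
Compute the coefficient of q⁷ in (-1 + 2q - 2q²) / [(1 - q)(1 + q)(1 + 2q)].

424

The denominator gives the recurrence a_n = −2a_(n−1) + a_(n−2) + 2a_(n−3) for n ≥ 3; the numerator fixes a_0 = -1, a_1 = 4, a_2 = -11.
Iterating: -1, 4, -11, 24, -51, 104, -211, 424, so a_7 = 424.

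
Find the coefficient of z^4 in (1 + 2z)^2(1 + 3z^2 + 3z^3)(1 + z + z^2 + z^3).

50

(1 + 2z)^2 has coefficients 1,4,4 for degrees 0…2.
(1 + 3z^2 + 3z^3) has coefficients 1,0,3,3,0 for degrees 0…4.
Finally multiplying by (1 + z + z^2 + z^3), the product of all factors after the first has coefficients 1,1,4,7,6 for degrees 0…4.
[z^4] = 1·6 + 4·7 + 4·4 = 50.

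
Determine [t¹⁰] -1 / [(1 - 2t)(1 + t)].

Partial fractions give a closed form: a_n = (-2/3)·2^n + (-1/3)·(-1)^n.
At n = 10: a_10 = -683.

-683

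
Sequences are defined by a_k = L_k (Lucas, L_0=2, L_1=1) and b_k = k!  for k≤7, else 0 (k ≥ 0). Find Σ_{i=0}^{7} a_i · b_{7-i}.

11367

Write out a_i and b_{7-i} for i = 0,…,7 and sum the products.
Σ = 2·5040 + 1·720 + 3·120 + 4·24 + 7·6 + 11·2 + 18·1 + 29·1 = 11367.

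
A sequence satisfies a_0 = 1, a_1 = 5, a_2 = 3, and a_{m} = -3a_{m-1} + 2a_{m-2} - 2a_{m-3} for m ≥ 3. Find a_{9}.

The ordinary generating function has denominator 1 + 3q - 2q^2 + 2q^3.
Iterating the recurrence: a_0,…,a_{9} = 1, 5, 3, -1, -1, -5, 15, -53, 199, -733.

-733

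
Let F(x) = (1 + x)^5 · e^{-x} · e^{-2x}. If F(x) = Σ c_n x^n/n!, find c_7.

648

The EGF product rule gives c_7 = Σ_{k_1+k_2+k_3=7} C(7; k_1,k_2,k_3) · ∏ g_i(k_i), where (1+x)^5 gives the falling factorial (5)_k; e^{-x} gives (-1)^k; e^{-2x} gives (-2)^k.
g_1(k) for k = 0…7: 1, 5, 20, 60, 120, 120, 0, 0.
g_2(k) for k = 0…7: 1, -1, 1, -1, 1, -1, 1, -1.
g_3(k) for k = 0…7: 1, -2, 4, -8, 16, -32, 64, -128.
First combine the last two factors: h(k) = Σ_j C(k,j)·g_2(j)·g_3(k−j) for k = 0…7: 1, -3, 9, -27, 81, -243, 729, -2187.
c_7 = Σ_k C(7,k)·g_1(k)·h(7−k) = 1·1·(-2187) + 7·5·729 + 21·20·(-243) + 35·60·81 + 35·120·(-27) + 21·120·9 = −2187 + 25515 − 102060 + 170100 − 113400 + 22680 = 648.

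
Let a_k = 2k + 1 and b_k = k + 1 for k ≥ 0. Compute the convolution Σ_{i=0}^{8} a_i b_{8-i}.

285

The convolution is the x^8 coefficient of A(x)B(x).
Σ = 1·9 + 3·8 + 5·7 + 7·6 + 9·5 + 11·4 + 13·3 + 15·2 + 17·1 = 285.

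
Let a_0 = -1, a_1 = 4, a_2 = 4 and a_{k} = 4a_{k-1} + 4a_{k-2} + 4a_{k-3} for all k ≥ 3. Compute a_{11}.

The ordinary generating function has denominator 1 - 4z - 4z^2 - 4z^3.
Iterating the recurrence: a_0,…,a_{11} = -1, 4, 4, 28, 144, 704, 3504, 17408, 86464, 429504, 2133504, 10597888.

10597888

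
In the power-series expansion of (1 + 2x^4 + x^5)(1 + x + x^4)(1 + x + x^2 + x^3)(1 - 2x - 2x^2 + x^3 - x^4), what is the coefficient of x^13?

(1 + 2x^4 + x^5) has coefficients 1,0,0,0,2,1 for degrees 0…5.
(1 + x + x^4) has coefficients 1,1,0,0,1,0,0,0,0,0,0,0,0,0 for degrees 0…13.
Multiplying by (1 + x + x^2 + x^3) gives running coefficients 1,2,2,2,2,1,1,1,0,0,0,0,0,0 for degrees 0…13.
Finally multiplying by (1 - 2x - 2x^2 + x^3 - x^4), the product of all factors after the first has coefficients 1,0,-4,-5,-5,-7,-5,-3,-5,-2,0,-1,0,0 for degrees 0…13.
[x^13] = 1·0 + 2·(-2) + 1·(-5) = -9.

-9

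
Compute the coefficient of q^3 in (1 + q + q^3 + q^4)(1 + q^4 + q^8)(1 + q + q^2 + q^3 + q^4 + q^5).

(1 + q + q^3 + q^4) has coefficients 1,1,0,1 for degrees 0…3.
(1 + q^4 + q^8) has coefficients 1,0,0,0 for degrees 0…3.
Finally multiplying by (1 + q + q^2 + q^3 + q^4 + q^5), the product of all factors after the first has coefficients 1,1,1,1 for degrees 0…3.
[q^3] = 1·1 + 1·1 + 1·1 = 3.

3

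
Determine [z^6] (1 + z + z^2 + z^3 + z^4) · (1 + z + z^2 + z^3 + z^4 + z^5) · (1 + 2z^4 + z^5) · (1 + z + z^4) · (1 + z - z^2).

(1 + z + z^2 + z^3 + z^4) has coefficients 1,1,1,1,1 for degrees 0…4.
(1 + z + z^2 + z^3 + z^4 + z^5) has coefficients 1,1,1,1,1,1,0 for degrees 0…6.
Multiplying by (1 + 2z^4 + z^5) gives running coefficients 1,1,1,1,3,4,3 for degrees 0…6.
Multiplying by (1 + z + z^4) gives running coefficients 1,2,2,2,5,8,8 for degrees 0…6.
Finally multiplying by (1 + z - z^2), the product of all factors after the first has coefficients 1,3,3,2,5,11,11 for degrees 0…6.
[z^6] = 1·11 + 1·11 + 1·5 + 1·2 + 1·3 = 32.

32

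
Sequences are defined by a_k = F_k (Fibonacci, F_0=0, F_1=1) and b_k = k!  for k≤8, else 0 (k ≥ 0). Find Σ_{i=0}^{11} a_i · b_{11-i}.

100970

The convolution is the t^11 coefficient of A(t)B(t).
Σ = 0·0 + 1·0 + 1·0 + 2·40320 + 3·5040 + 5·720 + 8·120 + 13·24 + 21·6 + 34·2 + 55·1 + 89·1 = 100970.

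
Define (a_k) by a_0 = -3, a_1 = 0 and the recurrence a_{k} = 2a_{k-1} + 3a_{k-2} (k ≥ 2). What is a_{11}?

The ordinary generating function has denominator 1 - 2t - 3t^2.
Iterating the recurrence: a_0,…,a_{11} = -3, 0, -9, -18, -63, -180, -549, -1638, -4923, -14760, -44289, -132858.

-132858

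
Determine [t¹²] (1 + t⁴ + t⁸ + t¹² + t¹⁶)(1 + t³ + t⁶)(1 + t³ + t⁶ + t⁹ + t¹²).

(1 + t⁴ + t⁸ + t¹² + t¹⁶) has coefficients 1,0,0,0,1,0,0,0,1,0,0,0,1 for degrees 0…12.
(1 + t³ + t⁶) has coefficients 1,0,0,1,0,0,1,0,0,0,0,0,0 for degrees 0…12.
Finally multiplying by (1 + t³ + t⁶ + t⁹ + t¹²), the product of all factors after the first has coefficients 1,0,0,2,0,0,3,0,0,3,0,0,3 for degrees 0…12.
[t¹²] = 1·3 + 1·0 + 1·0 + 1·1 = 4.

4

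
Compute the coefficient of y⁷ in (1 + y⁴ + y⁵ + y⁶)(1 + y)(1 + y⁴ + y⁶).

2

(1 + y⁴ + y⁵ + y⁶) has coefficients 1,0,0,0,1,1,1 for degrees 0…6.
(1 + y) has coefficients 1,1,0,0,0,0,0,0 for degrees 0…7.
Finally multiplying by (1 + y⁴ + y⁶), the product of all factors after the first has coefficients 1,1,0,0,1,1,1,1 for degrees 0…7.
[y⁷] = 1·1 + 1·0 + 1·0 + 1·1 = 2.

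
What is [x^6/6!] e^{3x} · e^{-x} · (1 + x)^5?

The EGF product rule gives c_6 = Σ_{k_1+k_2+k_3=6} C(6; k_1,k_2,k_3) · ∏ g_i(k_i), where e^{3x} gives (3)^k; e^{-x} gives (-1)^k; (1+x)^5 gives the falling factorial (5)_k.
g_1(k) for k = 0…6: 1, 3, 9, 27, 81, 243, 729.
g_2(k) for k = 0…6: 1, -1, 1, -1, 1, -1, 1.
g_3(k) for k = 0…6: 1, 5, 20, 60, 120, 120, 0.
First combine the last two factors: h(k) = Σ_j C(k,j)·g_2(j)·g_3(k−j) for k = 0…6: 1, 4, 11, 14, -19, -56, 151.
c_6 = Σ_k C(6,k)·g_1(k)·h(6−k) = 1·1·151 + 6·3·(-56) + 15·9·(-19) + 20·27·14 + 15·81·11 + 6·243·4 + 1·729·1 = 151 − 1008 − 2565 + 7560 + 13365 + 5832 + 729 = 24064.

24064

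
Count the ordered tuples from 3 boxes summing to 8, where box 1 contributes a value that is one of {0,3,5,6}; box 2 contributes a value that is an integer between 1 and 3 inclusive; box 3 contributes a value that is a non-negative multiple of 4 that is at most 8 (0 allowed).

3

The generating function for the choices is (1 + x³ + x⁵ + x⁶)·(x + x² + x³)·(1 + x⁴ + x⁸); the count is [x⁸].
(1 + x³ + x⁵ + x⁶) has coefficients 1,0,0,1,0,1,1 for degrees 0…6.
(x + x² + x³) has coefficients 0,1,1,1,0,0,0,0,0 for degrees 0…8.
Finally multiplying by (1 + x⁴ + x⁸), the product of all factors after the first has coefficients 0,1,1,1,0,1,1,1,0 for degrees 0…8.
[x⁸] = 1·0 + 1·1 + 1·1 + 1·1 = 3.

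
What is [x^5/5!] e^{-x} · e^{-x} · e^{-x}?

The EGF product rule gives c_5 = Σ_{k_1+k_2+k_3=5} C(5; k_1,k_2,k_3) · ∏ g_i(k_i), where e^{-x} gives (-1)^k; e^{-x} gives (-1)^k; e^{-x} gives (-1)^k.
g_1(k) for k = 0…5: 1, -1, 1, -1, 1, -1.
g_2(k) for k = 0…5: 1, -1, 1, -1, 1, -1.
g_3(k) for k = 0…5: 1, -1, 1, -1, 1, -1.
First combine the last two factors: h(k) = Σ_j C(k,j)·g_2(j)·g_3(k−j) for k = 0…5: 1, -2, 4, -8, 16, -32.
c_5 = Σ_k C(5,k)·g_1(k)·h(5−k) = 1·1·(-32) + 5·(-1)·16 + 10·1·(-8) + 10·(-1)·4 + 5·1·(-2) + 1·(-1)·1 = −32 − 80 − 80 − 40 − 10 − 1 = -243.

-243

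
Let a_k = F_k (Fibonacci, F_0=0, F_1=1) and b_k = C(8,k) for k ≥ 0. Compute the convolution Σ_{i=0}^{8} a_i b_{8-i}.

Write out a_i and b_{8-i} for i = 0,…,8 and sum the products.
Σ = 0·1 + 1·8 + 1·28 + 2·56 + 3·70 + 5·56 + 8·28 + 13·8 + 21·1 = 987.

987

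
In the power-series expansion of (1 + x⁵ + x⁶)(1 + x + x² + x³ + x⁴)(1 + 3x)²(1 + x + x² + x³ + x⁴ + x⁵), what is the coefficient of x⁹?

136

(1 + x⁵ + x⁶) has coefficients 1,0,0,0,0,1,1 for degrees 0…6.
(1 + x + x² + x³ + x⁴) has coefficients 1,1,1,1,1,0,0,0,0,0 for degrees 0…9.
Multiplying by (1 + 3x)² gives running coefficients 1,7,16,16,16,15,9,0,0,0 for degrees 0…9.
Finally multiplying by (1 + x + x² + x³ + x⁴ + x⁵), the product of all factors after the first has coefficients 1,8,24,40,56,71,79,72,56,40 for degrees 0…9.
[x⁹] = 1·40 + 1·56 + 1·40 = 136.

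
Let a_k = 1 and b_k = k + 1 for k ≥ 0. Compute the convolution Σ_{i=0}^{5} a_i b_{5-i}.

21

The convolution is the t^5 coefficient of A(t)B(t).
Σ = 1·6 + 1·5 + 1·4 + 1·3 + 1·2 + 1·1 = 21.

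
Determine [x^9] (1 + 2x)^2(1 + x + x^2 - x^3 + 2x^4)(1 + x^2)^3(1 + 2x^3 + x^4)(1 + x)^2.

(1 + 2x)^2 has coefficients 1,4,4 for degrees 0…2.
(1 + x + x^2 - x^3 + 2x^4) has coefficients 1,1,1,-1,2,0,0,0,0,0 for degrees 0…9.
Multiplying by (1 + x^2)^3 gives running coefficients 1,1,4,2,8,0,10,-2,7,-1 for degrees 0…9.
Multiplying by (1 + 2x^3 + x^4) gives running coefficients 1,1,4,4,11,9,18,16,15,19 for degrees 0…9.
Finally multiplying by (1 + x)^2, the product of all factors after the first has coefficients 1,3,7,13,23,35,47,61,65,65 for degrees 0…9.
[x^9] = 1·65 + 4·65 + 4·61 = 569.

569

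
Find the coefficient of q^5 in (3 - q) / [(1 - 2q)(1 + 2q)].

-16

Partial fractions give a closed form: a_n = (5/4)·2^n + (7/4)·(-2)^n.
At n = 5: a_5 = -16.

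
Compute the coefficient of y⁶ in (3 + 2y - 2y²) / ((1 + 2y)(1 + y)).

193

The denominator gives the recurrence a_n = −3a_(n−1) − 2a_(n−2) for n ≥ 3; the numerator fixes a_0 = 3, a_1 = -7, a_2 = 13.
Iterating: 3, -7, 13, -25, 49, -97, 193, so a_6 = 193.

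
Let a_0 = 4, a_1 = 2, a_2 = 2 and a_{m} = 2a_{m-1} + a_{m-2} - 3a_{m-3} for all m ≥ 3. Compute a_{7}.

-168

The ordinary generating function has denominator 1 - 2t - t^2 + 3t^3.
Iterating the recurrence: a_0,…,a_{7} = 4, 2, 2, -6, -16, -44, -86, -168.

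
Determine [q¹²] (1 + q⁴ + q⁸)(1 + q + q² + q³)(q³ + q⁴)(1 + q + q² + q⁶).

8

(1 + q⁴ + q⁸) has coefficients 1,0,0,0,1,0,0,0,1 for degrees 0…8.
(1 + q + q² + q³) has coefficients 1,1,1,1,0,0,0,0,0,0,0,0,0 for degrees 0…12.
Multiplying by (q³ + q⁴) gives running coefficients 0,0,0,1,2,2,2,1,0,0,0,0,0 for degrees 0…12.
Finally multiplying by (1 + q + q² + q⁶), the product of all factors after the first has coefficients 0,0,0,1,3,5,6,5,3,2,2,2,2 for degrees 0…12.
[q¹²] = 1·2 + 1·3 + 1·3 = 8.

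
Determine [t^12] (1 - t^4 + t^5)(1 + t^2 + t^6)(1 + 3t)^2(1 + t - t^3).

(1 - t^4 + t^5) has coefficients 1,0,0,0,-1,1 for degrees 0…5.
(1 + t^2 + t^6) has coefficients 1,0,1,0,0,0,1,0,0,0,0,0,0 for degrees 0…12.
Multiplying by (1 + 3t)^2 gives running coefficients 1,6,10,6,9,0,1,6,9,0,0,0,0 for degrees 0…12.
Finally multiplying by (1 + t - t^3), the product of all factors after the first has coefficients 1,7,16,15,9,-1,-5,-2,15,8,-6,-9,0 for degrees 0…12.
[t^12] = 1·0 − 1·15 + 1·(-2) = -17.

-17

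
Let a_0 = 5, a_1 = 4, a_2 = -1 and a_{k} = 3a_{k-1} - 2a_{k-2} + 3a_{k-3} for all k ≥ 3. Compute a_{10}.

The ordinary generating function has denominator 1 - 3x + 2x^2 - 3x^3.
Iterating the recurrence: a_0,…,a_{10} = 5, 4, -1, 4, 26, 67, 161, 427, 1160, 3109, 8288.

8288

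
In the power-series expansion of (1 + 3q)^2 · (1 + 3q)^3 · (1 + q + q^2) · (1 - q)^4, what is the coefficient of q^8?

9

(1 + 3q)^2 has coefficients 1,6,9 for degrees 0…2.
(1 + 3q)^3 has coefficients 1,9,27,27,0,0,0,0,0 for degrees 0…8.
Multiplying by (1 + q + q^2) gives running coefficients 1,10,37,63,54,27,0,0,0 for degrees 0…8.
Finally multiplying by (1 - q)^4, the product of all factors after the first has coefficients 1,6,3,-29,-15,51,1,9,-54 for degrees 0…8.
[q^8] = 1·(-54) + 6·9 + 9·1 = 9.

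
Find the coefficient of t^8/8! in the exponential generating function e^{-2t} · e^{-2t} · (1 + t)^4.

-28672

The EGF product rule gives c_8 = Σ_{k_1+k_2+k_3=8} C(8; k_1,k_2,k_3) · ∏ g_i(k_i), where e^{-2t} gives (-2)^k; e^{-2t} gives (-2)^k; (1+t)^4 gives the falling factorial (4)_k.
g_1(k) for k = 0…8: 1, -2, 4, -8, 16, -32, 64, -128, 256.
g_2(k) for k = 0…8: 1, -2, 4, -8, 16, -32, 64, -128, 256.
g_3(k) for k = 0…8: 1, 4, 12, 24, 24, 0, 0, 0, 0.
First combine the last two factors: h(k) = Σ_j C(k,j)·g_2(j)·g_3(k−j) for k = 0…8: 1, 2, 0, -8, 8, 48, -224, 320, 1536.
c_8 = Σ_k C(8,k)·g_1(k)·h(8−k) = 1·1·1536 + 8·(-2)·320 + 28·4·(-224) + 56·(-8)·48 + 70·16·8 + 56·(-32)·(-8) + 8·(-128)·2 + 1·256·1 = 1536 − 5120 − 25088 − 21504 + 8960 + 14336 − 2048 + 256 = -28672.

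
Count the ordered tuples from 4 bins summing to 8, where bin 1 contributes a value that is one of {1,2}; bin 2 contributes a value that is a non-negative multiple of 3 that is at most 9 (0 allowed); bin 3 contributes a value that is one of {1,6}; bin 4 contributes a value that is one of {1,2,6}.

3

The generating function for the choices is (y + y²)·(1 + y³ + y⁶ + y⁹)·(y + y⁶)·(y + y² + y⁶); the count is [y⁸].
(y + y²) has coefficients 0,1,1 for degrees 0…2.
(1 + y³ + y⁶ + y⁹) has coefficients 1,0,0,1,0,0,1,0,0 for degrees 0…8.
Multiplying by (y + y⁶) gives running coefficients 0,1,0,0,1,0,1,1,0 for degrees 0…8.
Finally multiplying by (y + y² + y⁶), the product of all factors after the first has coefficients 0,0,1,1,0,1,1,2,2 for degrees 0…8.
[y⁸] = 1·2 + 1·1 = 3.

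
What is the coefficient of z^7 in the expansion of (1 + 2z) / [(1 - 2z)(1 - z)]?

509

Partial fractions give a closed form: a_n = (4)·2^n + (-3)·1^n.
At n = 7: a_7 = 509.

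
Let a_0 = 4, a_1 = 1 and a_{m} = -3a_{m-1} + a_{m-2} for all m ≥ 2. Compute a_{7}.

-251

The ordinary generating function has denominator 1 + 3z - z^2.
Iterating the recurrence: a_0,…,a_{7} = 4, 1, 1, -2, 7, -23, 76, -251.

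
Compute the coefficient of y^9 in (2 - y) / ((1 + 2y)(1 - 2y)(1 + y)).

Partial fractions give a closed form: a_n = (5/2)·(-2)^n + (1/2)·2^n + (-1)·(-1)^n.
At n = 9: a_9 = -1023.

-1023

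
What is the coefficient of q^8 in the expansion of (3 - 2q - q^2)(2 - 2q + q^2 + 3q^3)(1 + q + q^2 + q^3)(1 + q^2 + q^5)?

6

(3 - 2q - q^2) has coefficients 3,-2,-1 for degrees 0…2.
(2 - 2q + q^2 + 3q^3) has coefficients 2,-2,1,3,0,0,0,0,0 for degrees 0…8.
Multiplying by (1 + q + q^2 + q^3) gives running coefficients 2,0,1,4,2,4,3,0,0 for degrees 0…8.
Finally multiplying by (1 + q^2 + q^5), the product of all factors after the first has coefficients 2,0,3,4,3,10,5,5,7 for degrees 0…8.
[q^8] = 3·7 − 2·5 − 1·5 = 6.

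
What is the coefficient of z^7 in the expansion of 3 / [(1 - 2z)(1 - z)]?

Partial fractions give a closed form: a_n = (6)·2^n + (-3)·1^n.
At n = 7: a_7 = 765.

765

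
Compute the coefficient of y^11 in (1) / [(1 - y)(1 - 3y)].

265720

The denominator gives the recurrence a_n = 4a_(n−1) − 3a_(n−2) for n ≥ 3; the numerator fixes a_0 = 1, a_1 = 4, a_2 = 13.
Iterating: 1, 4, 13, 40, 121, 364, 1093, 3280, 9841, 29524, 88573, 265720, so a_11 = 265720.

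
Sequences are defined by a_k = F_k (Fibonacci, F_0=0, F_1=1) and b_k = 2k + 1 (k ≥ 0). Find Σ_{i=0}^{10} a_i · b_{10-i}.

585

This is [x^10] in the product of the two ordinary generating functions.
Σ = 0·21 + 1·19 + 1·17 + 2·15 + 3·13 + 5·11 + 8·9 + 13·7 + 21·5 + 34·3 + 55·1 = 585.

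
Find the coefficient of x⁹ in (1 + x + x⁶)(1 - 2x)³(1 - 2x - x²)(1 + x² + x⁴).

-22

(1 + x + x⁶) has coefficients 1,1,0,0,0,0,1 for degrees 0…6.
(1 - 2x)³ has coefficients 1,-6,12,-8,0,0,0,0,0,0 for degrees 0…9.
Multiplying by (1 - 2x - x²) gives running coefficients 1,-8,23,-26,4,8,0,0,0,0 for degrees 0…9.
Finally multiplying by (1 + x² + x⁴), the product of all factors after the first has coefficients 1,-8,24,-34,28,-26,27,-18,4,8 for degrees 0…9.
[x⁹] = 1·8 + 1·4 + 1·(-34) = -22.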